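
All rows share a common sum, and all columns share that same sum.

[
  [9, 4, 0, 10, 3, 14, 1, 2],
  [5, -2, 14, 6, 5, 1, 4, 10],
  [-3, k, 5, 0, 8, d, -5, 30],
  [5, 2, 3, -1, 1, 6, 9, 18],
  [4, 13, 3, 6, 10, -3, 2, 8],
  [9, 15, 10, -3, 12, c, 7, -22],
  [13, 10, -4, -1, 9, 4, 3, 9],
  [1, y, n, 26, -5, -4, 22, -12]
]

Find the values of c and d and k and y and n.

Rows 1 and 2 both sum to 43, so that's the common total.
Row 6 has 9 + 15 + 10 − 3 + 12 + 7 − 22 = 28; the blank must be 43 − 28 = 15.
Column 3 has 0 + 14 + 5 + 3 + 3 + 10 − 4 = 31; the blank must be 43 − 31 = 12.
Row 8 has 1 + 12 + 26 − 5 − 4 + 22 − 12 = 40; the blank must be 43 − 40 = 3.
Column 2 has 4 − 2 + 2 + 13 + 15 + 10 + 3 = 45; the blank must be 43 − 45 = -2.
Row 3 has -3 − 2 + 5 + 0 + 8 − 5 + 30 = 33; the blank must be 43 − 33 = 10.

c = 15, d = 10, k = -2, y = 3, n = 12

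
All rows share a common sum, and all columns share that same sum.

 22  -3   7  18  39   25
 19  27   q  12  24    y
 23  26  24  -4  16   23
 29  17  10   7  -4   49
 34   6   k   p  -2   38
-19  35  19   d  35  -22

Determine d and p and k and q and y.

d = 60, p = 15, k = 17, q = 31, y = -5

Rows 1 and 3 both sum to 108, so that's the common total.
The known cells in column 6 total 113, leaving 108 − 113 = -5 for the blank.
The known cells in row 2 total 77, leaving 108 − 77 = 31 for the blank.
The known cells in column 3 total 91, leaving 108 − 91 = 17 for the blank.
The known cells in row 5 total 93, leaving 108 − 93 = 15 for the blank.
The known cells in row 6 total 48, leaving 108 − 48 = 60 for the blank.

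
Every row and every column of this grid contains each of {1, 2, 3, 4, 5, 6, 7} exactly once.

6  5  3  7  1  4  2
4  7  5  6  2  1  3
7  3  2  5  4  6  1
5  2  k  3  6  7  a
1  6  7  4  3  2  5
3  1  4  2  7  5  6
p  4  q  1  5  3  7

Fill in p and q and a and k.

p = 2, q = 6, a = 4, k = 1

At (row 7, col 1): column 1 already has {1, 3, 4, 5, 6, 7}, so the value is 2.
For row 7, column 3: row 7 already has {1, 2, 3, 4, 5, 7}; that leaves 6.
Cell (4,3): column 3 already has {2, 3, 4, 5, 6, 7} → 1.
At (row 4, col 7): row 4 already has {1, 2, 3, 5, 6, 7}, so the value is 4.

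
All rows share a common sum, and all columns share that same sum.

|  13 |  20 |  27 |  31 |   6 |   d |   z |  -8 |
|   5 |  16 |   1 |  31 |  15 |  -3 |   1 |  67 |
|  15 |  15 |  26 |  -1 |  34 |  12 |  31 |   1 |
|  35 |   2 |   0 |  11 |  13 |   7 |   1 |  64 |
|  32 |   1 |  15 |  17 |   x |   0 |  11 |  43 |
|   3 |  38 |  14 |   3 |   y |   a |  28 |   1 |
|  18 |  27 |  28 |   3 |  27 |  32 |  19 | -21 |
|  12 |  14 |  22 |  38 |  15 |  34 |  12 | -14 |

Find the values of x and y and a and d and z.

Rows 2 and 3 both sum to 133, so that's the common total.
Row 5: 32 + 1 + 15 + 17 + 0 + 11 + 43 = 119, so its missing entry is 133 − 119 = 14.
Column 5: 6 + 15 + 34 + 13 + 14 + 27 + 15 = 124, so its missing entry is 133 − 124 = 9.
Row 6: 3 + 38 + 14 + 3 + 9 + 28 + 1 = 96, so its missing entry is 133 − 96 = 37.
Column 7: 1 + 31 + 1 + 11 + 28 + 19 + 12 = 103, so its missing entry is 133 − 103 = 30.
Row 1: 13 + 20 + 27 + 31 + 6 + 30 − 8 = 119, so its missing entry is 133 − 119 = 14.

x = 14, y = 9, a = 37, d = 14, z = 30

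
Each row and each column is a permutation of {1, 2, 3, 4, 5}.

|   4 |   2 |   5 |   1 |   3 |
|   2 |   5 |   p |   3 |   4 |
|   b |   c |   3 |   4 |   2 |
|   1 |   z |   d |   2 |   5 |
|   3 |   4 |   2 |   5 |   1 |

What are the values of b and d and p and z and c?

For row 2, column 3: row 2 already has {2, 3, 4, 5}; that leaves 1.
At (row 3, col 1): column 1 already has {1, 2, 3, 4}, so the value is 5.
At (row 3, col 2): row 3 already has {2, 3, 4, 5}, so the value is 1.
At (row 4, col 2): column 2 already has {1, 2, 4, 5}, so the value is 3.
Cell (4,3): row 4 already has {1, 2, 3, 5} → 4.

b = 5, d = 4, p = 1, z = 3, c = 1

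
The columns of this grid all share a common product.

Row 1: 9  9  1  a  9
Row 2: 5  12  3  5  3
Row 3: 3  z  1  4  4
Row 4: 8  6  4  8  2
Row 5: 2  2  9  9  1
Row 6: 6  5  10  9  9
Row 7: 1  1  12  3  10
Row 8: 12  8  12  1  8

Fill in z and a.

z = 3, a = 4

Columns 1 and 5 each multiply to 155520, so every column has product 155520.
Column 2: 9×12×6×2×5×1×8 = 51840, so the missing entry is 155520 ÷ 51840 = 3.
Column 4: 5×4×8×9×9×3×1 = 38880, so the missing entry is 155520 ÷ 38880 = 4.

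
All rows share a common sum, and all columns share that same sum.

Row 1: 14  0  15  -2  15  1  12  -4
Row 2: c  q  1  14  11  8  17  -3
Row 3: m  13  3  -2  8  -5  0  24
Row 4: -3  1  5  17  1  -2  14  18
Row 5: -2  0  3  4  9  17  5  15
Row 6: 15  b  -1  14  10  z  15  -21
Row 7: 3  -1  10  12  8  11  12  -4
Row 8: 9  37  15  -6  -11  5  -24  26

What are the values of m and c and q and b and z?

m = 10, c = 5, q = -2, b = 3, z = 16

Rows 1 and 4 both sum to 51, so that's the common total.
Column 6 has 1 + 8 − 5 − 2 + 17 + 11 + 5 = 35; the blank must be 51 − 35 = 16.
Row 3 has 13 + 3 − 2 + 8 − 5 + 0 + 24 = 41; the blank must be 51 − 41 = 10.
Row 6 has 15 − 1 + 14 + 10 + 16 + 15 − 21 = 48; the blank must be 51 − 48 = 3.
Column 2 has 0 + 13 + 1 + 0 + 3 − 1 + 37 = 53; the blank must be 51 − 53 = -2.
Row 2 has -2 + 1 + 14 + 11 + 8 + 17 − 3 = 46; the blank must be 51 − 46 = 5.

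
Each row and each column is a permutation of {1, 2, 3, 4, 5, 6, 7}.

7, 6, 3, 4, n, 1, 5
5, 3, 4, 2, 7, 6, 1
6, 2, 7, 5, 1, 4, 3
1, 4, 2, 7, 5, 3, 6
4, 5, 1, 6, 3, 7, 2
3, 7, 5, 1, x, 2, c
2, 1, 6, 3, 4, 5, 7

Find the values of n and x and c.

n = 2, x = 6, c = 4

Cell (1,5): row 1 already has {1, 3, 4, 5, 6, 7} → 2.
For row 6, column 5: column 5 already has {1, 2, 3, 4, 5, 7}; that leaves 6.
At (row 6, col 7): row 6 already has {1, 2, 3, 5, 6, 7}, so the value is 4.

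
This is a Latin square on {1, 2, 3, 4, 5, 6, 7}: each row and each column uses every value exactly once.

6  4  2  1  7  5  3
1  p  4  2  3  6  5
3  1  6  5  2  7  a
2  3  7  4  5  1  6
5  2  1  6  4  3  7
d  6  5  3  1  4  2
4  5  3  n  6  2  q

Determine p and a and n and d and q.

p = 7, a = 4, n = 7, d = 7, q = 1

For row 2, column 2: row 2 already has {1, 2, 3, 4, 5, 6}; that leaves 7.
At (row 6, col 1): row 6 already has {1, 2, 3, 4, 5, 6}, so the value is 7.
Cell (3,7): row 3 already has {1, 2, 3, 5, 6, 7} → 4.
At (row 7, col 7): column 7 already has {2, 3, 4, 5, 6, 7}, so the value is 1.
Cell (7,4): row 7 already has {1, 2, 3, 4, 5, 6} → 7.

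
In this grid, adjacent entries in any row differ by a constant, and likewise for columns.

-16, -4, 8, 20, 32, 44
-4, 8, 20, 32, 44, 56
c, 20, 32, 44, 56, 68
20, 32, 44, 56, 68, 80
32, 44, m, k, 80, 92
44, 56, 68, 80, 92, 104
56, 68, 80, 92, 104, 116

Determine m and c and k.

Along each row the entries change by 12 per step; down each column they change by 12.
Row 5: from 32 at column 1, stepping by 12 to column 3 gives 56.
Row 3: from 20 at column 2, stepping by 12 to column 1 gives 8.
Row 5: from 32 at column 1, stepping by 12 to column 4 gives 68.

m = 56, c = 8, k = 68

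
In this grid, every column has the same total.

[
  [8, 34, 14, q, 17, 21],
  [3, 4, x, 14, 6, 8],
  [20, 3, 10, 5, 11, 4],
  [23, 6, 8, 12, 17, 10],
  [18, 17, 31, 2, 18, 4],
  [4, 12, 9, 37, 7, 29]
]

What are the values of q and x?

q = 6, x = 4

The complete columns each total 76.
Column 4 is missing 76 − 70 = 6 (since 14 + 5 + 12 + 2 + 37 = 70).
Column 3 is missing 76 − 72 = 4 (since 14 + 10 + 8 + 31 + 9 = 72).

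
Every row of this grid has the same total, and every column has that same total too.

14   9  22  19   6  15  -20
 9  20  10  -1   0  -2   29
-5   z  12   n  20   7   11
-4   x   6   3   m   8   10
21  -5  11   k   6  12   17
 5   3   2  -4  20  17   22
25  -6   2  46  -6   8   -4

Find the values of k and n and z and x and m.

k = 3, n = -1, z = 21, x = 23, m = 19

Rows 1 and 2 both sum to 65, so that's the common total.
Column 5: 6 + 0 + 20 + 6 + 20 − 6 = 46, so its missing entry is 65 − 46 = 19.
Row 5: 21 − 5 + 11 + 6 + 12 + 17 = 62, so its missing entry is 65 − 62 = 3.
Row 4: -4 + 6 + 3 + 19 + 8 + 10 = 42, so its missing entry is 65 − 42 = 23.
Column 2: 9 + 20 + 23 − 5 + 3 − 6 = 44, so its missing entry is 65 − 44 = 21.
Row 3: -5 + 21 + 12 + 20 + 7 + 11 = 66, so its missing entry is 65 − 66 = -1.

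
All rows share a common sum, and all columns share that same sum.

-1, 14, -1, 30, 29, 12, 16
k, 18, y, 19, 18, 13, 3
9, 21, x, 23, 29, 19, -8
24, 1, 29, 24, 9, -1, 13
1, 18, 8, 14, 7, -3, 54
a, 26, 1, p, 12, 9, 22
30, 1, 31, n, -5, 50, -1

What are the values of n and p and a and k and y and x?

Rows 1 and 4 both sum to 99, so that's the common total.
Row 3: 9 + 21 + 23 + 29 + 19 − 8 = 93, so its missing entry is 99 − 93 = 6.
Column 3: -1 + 6 + 29 + 8 + 1 + 31 = 74, so its missing entry is 99 − 74 = 25.
Row 2: 18 + 25 + 19 + 18 + 13 + 3 = 96, so its missing entry is 99 − 96 = 3.
Column 1: -1 + 3 + 9 + 24 + 1 + 30 = 66, so its missing entry is 99 − 66 = 33.
Row 6: 33 + 26 + 1 + 12 + 9 + 22 = 103, so its missing entry is 99 − 103 = -4.
Row 7: 30 + 1 + 31 − 5 + 50 − 1 = 106, so its missing entry is 99 − 106 = -7.

n = -7, p = -4, a = 33, k = 3, y = 25, x = 6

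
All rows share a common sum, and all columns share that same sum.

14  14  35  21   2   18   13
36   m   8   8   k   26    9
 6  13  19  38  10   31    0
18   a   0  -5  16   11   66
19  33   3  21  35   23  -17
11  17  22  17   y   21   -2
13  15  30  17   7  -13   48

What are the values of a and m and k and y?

Rows 1 and 3 both sum to 117, so that's the common total.
Row 4: 18 + 0 − 5 + 16 + 11 + 66 = 106, so its missing entry is 117 − 106 = 11.
Column 2: 14 + 13 + 11 + 33 + 17 + 15 = 103, so its missing entry is 117 − 103 = 14.
Row 6: 11 + 17 + 22 + 17 + 21 − 2 = 86, so its missing entry is 117 − 86 = 31.
Row 2: 36 + 14 + 8 + 8 + 26 + 9 = 101, so its missing entry is 117 − 101 = 16.

a = 11, m = 14, k = 16, y = 31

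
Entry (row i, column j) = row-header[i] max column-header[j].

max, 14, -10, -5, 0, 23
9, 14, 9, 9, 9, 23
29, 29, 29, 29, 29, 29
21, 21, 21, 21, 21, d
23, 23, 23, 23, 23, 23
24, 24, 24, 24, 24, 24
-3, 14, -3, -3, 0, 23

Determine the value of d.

23

max(21, 23) = 23.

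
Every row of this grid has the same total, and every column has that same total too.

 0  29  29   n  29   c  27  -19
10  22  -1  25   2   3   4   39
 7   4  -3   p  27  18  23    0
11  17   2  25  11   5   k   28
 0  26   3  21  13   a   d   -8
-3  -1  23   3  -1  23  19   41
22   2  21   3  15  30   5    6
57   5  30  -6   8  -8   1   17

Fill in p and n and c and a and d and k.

Rows 2 and 6 both sum to 104, so that's the common total.
The known cells in row 3 total 76, leaving 104 − 76 = 28 for the blank.
The known cells in column 4 total 99, leaving 104 − 99 = 5 for the blank.
The known cells in row 1 total 100, leaving 104 − 100 = 4 for the blank.
The known cells in column 6 total 75, leaving 104 − 75 = 29 for the blank.
The known cells in row 5 total 84, leaving 104 − 84 = 20 for the blank.
The known cells in row 4 total 99, leaving 104 − 99 = 5 for the blank.

p = 28, n = 5, c = 4, a = 29, d = 20, k = 5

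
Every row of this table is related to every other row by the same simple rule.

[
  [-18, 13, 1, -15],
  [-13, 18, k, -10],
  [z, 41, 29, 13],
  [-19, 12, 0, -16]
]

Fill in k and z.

The difference between any two rows is the same in every column — this is an addition table with the headers hidden.
Row 2 minus row 1 is 18 − 13 = 5, so its entry in column 3 is 1 + 5 = 6.
Row 3 minus row 1 is 41 − 13 = 28, so its entry in column 1 is -18 + 28 = 10.

k = 6, z = 10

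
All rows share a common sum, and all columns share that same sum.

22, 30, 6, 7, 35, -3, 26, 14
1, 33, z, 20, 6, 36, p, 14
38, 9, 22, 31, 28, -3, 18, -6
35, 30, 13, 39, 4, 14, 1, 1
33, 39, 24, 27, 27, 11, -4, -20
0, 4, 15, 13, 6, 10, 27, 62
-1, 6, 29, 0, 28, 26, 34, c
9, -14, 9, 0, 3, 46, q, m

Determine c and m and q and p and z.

c = 15, m = 57, q = 27, p = 8, z = 19

Rows 1 and 3 both sum to 137, so that's the common total.
The known cells in column 3 total 118, leaving 137 − 118 = 19 for the blank.
The known cells in row 7 total 122, leaving 137 − 122 = 15 for the blank.
The known cells in column 8 total 80, leaving 137 − 80 = 57 for the blank.
The known cells in row 8 total 110, leaving 137 − 110 = 27 for the blank.
The known cells in row 2 total 129, leaving 137 − 129 = 8 for the blank.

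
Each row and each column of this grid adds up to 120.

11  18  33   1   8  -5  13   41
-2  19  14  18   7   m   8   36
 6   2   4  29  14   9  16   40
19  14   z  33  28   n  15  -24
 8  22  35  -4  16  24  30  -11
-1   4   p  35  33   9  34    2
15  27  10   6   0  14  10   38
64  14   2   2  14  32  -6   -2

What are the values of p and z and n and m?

p = 4, z = 18, n = 17, m = 20

The known cells in row 2 total 100, leaving 120 − 100 = 20 for the blank.
The known cells in column 6 total 103, leaving 120 − 103 = 17 for the blank.
The known cells in row 4 total 102, leaving 120 − 102 = 18 for the blank.
The known cells in row 6 total 116, leaving 120 − 116 = 4 for the blank.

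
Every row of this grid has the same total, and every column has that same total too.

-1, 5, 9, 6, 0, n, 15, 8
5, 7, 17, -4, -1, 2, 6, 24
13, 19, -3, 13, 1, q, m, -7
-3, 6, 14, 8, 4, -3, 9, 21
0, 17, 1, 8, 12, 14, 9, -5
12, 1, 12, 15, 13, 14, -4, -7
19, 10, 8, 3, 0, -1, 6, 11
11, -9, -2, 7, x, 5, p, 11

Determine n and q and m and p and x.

Rows 2 and 4 both sum to 56, so that's the common total.
Column 5 has 0 − 1 + 1 + 4 + 12 + 13 + 0 = 29; the blank must be 56 − 29 = 27.
Row 8 has 11 − 9 − 2 + 7 + 27 + 5 + 11 = 50; the blank must be 56 − 50 = 6.
Column 7 has 15 + 6 + 9 + 9 − 4 + 6 + 6 = 47; the blank must be 56 − 47 = 9.
Row 1 has -1 + 5 + 9 + 6 + 0 + 15 + 8 = 42; the blank must be 56 − 42 = 14.
Row 3 has 13 + 19 − 3 + 13 + 1 + 9 − 7 = 45; the blank must be 56 − 45 = 11.

n = 14, q = 11, m = 9, p = 6, x = 27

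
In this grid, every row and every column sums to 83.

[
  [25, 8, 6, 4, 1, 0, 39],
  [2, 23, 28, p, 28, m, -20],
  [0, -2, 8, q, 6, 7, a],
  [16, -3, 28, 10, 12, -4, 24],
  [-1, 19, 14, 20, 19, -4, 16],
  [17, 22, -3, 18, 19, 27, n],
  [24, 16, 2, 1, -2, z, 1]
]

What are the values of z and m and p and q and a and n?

Row 7: 24 + 16 + 2 + 1 − 2 + 1 = 42, so its missing entry is 83 − 42 = 41.
Column 6: 0 + 7 − 4 − 4 + 27 + 41 = 67, so its missing entry is 83 − 67 = 16.
Row 6: 17 + 22 − 3 + 18 + 19 + 27 = 100, so its missing entry is 83 − 100 = -17.
Column 7: 39 − 20 + 24 + 16 − 17 + 1 = 43, so its missing entry is 83 − 43 = 40.
Row 3: 0 − 2 + 8 + 6 + 7 + 40 = 59, so its missing entry is 83 − 59 = 24.
Row 2: 2 + 23 + 28 + 28 + 16 − 20 = 77, so its missing entry is 83 − 77 = 6.

z = 41, m = 16, p = 6, q = 24, a = 40, n = -17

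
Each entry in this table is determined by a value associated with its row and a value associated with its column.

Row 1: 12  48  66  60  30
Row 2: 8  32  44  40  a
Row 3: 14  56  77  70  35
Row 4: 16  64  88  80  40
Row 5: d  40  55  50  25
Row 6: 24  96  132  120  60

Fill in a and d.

Each row is a constant multiple of every other row — this is a multiplication table with the headers hidden.
Row 2 is 32/48 = 2/3 times row 1, so its entry in column 5 is 30 × 2/3 = 20.
Row 5 is 40/48 = 5/6 times row 1, so its entry in column 1 is 12 × 5/6 = 10.

a = 20, d = 10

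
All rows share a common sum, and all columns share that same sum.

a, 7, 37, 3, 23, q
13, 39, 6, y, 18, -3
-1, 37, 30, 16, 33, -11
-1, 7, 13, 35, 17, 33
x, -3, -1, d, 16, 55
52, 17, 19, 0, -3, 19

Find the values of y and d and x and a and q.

y = 31, d = 19, x = 18, a = 23, q = 11

Rows 3 and 4 both sum to 104, so that's the common total.
The known cells in column 6 total 93, leaving 104 − 93 = 11 for the blank.
The known cells in row 1 total 81, leaving 104 − 81 = 23 for the blank.
The known cells in column 1 total 86, leaving 104 − 86 = 18 for the blank.
The known cells in row 5 total 85, leaving 104 − 85 = 19 for the blank.
The known cells in row 2 total 73, leaving 104 − 73 = 31 for the blank.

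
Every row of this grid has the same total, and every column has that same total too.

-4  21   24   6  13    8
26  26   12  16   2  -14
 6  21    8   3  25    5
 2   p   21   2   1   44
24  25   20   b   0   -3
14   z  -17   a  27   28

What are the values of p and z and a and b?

p = -2, z = -23, a = 39, b = 2

Rows 1 and 2 both sum to 68, so that's the common total.
The known cells in row 4 total 70, leaving 68 − 70 = -2 for the blank.
The known cells in column 2 total 91, leaving 68 − 91 = -23 for the blank.
The known cells in row 6 total 29, leaving 68 − 29 = 39 for the blank.
The known cells in row 5 total 66, leaving 68 − 66 = 2 for the blank.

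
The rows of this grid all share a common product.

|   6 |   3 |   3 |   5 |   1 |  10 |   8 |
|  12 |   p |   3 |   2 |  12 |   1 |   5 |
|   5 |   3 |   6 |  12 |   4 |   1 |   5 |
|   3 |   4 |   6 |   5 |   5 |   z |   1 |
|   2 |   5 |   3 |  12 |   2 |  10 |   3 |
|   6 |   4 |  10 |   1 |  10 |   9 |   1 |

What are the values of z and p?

Rows 1 and 3 each multiply to 21600, so every row has product 21600.
Row 4: 3×4×6×5×5×1 = 1800, so the missing entry is 21600 ÷ 1800 = 12.
Row 2: 12×3×2×12×1×5 = 4320, so the missing entry is 21600 ÷ 4320 = 5.

z = 12, p = 5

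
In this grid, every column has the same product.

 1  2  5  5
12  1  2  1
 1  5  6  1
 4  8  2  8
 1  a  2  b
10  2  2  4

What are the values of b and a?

b = 3, a = 3

Columns 1 and 3 each multiply to 480, so every column has product 480.
Column 4: 5×1×1×8×4 = 160, so the missing entry is 480 ÷ 160 = 3.
Column 2: 2×1×5×8×2 = 160, so the missing entry is 480 ÷ 160 = 3.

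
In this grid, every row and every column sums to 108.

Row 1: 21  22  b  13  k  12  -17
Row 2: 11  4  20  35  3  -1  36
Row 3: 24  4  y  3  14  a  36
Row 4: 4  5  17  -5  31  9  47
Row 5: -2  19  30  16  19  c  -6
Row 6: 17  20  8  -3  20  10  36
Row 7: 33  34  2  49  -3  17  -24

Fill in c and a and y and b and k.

Column 5 has 3 + 14 + 31 + 19 + 20 − 3 = 84; the blank must be 108 − 84 = 24.
Row 1 has 21 + 22 + 13 + 24 + 12 − 17 = 75; the blank must be 108 − 75 = 33.
Row 5 has -2 + 19 + 30 + 16 + 19 − 6 = 76; the blank must be 108 − 76 = 32.
Column 3 has 33 + 20 + 17 + 30 + 8 + 2 = 110; the blank must be 108 − 110 = -2.
Row 3 has 24 + 4 − 2 + 3 + 14 + 36 = 79; the blank must be 108 − 79 = 29.

c = 32, a = 29, y = -2, b = 33, k = 24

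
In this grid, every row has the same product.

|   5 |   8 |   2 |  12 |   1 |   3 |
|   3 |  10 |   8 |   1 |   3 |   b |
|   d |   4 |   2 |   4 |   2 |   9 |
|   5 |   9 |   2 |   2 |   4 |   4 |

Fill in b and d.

Rows 1 and 4 each multiply to 2880, so every row has product 2880.
Row 2: 3×10×8×1×3 = 720, so the missing entry is 2880 ÷ 720 = 4.
Row 3: 4×2×4×2×9 = 576, so the missing entry is 2880 ÷ 576 = 5.

b = 4, d = 5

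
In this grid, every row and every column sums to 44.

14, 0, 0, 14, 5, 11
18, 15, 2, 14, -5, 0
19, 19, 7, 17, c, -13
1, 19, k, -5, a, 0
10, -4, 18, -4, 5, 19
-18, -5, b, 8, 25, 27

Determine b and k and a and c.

b = 7, k = 10, a = 19, c = -5

The known cells in row 3 total 49, leaving 44 − 49 = -5 for the blank.
The known cells in column 5 total 25, leaving 44 − 25 = 19 for the blank.
The known cells in row 4 total 34, leaving 44 − 34 = 10 for the blank.
The known cells in row 6 total 37, leaving 44 − 37 = 7 for the blank.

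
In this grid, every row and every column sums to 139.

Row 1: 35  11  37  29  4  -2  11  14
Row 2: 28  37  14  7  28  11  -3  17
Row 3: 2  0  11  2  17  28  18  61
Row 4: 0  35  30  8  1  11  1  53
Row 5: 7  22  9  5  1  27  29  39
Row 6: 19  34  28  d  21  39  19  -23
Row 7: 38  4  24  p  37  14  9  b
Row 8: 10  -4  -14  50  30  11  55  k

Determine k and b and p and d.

k = 1, b = -23, p = 36, d = 2

Row 6: 19 + 34 + 28 + 21 + 39 + 19 − 23 = 137, so its missing entry is 139 − 137 = 2.
Column 4: 29 + 7 + 2 + 8 + 5 + 2 + 50 = 103, so its missing entry is 139 − 103 = 36.
Row 7: 38 + 4 + 24 + 36 + 37 + 14 + 9 = 162, so its missing entry is 139 − 162 = -23.
Row 8: 10 − 4 − 14 + 50 + 30 + 11 + 55 = 138, so its missing entry is 139 − 138 = 1.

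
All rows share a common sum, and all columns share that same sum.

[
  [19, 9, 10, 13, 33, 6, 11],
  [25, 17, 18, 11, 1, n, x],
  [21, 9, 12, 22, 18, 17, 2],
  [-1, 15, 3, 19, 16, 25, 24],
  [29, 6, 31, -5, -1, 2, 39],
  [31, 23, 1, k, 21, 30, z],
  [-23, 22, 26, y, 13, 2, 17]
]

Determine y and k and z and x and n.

Rows 1 and 3 both sum to 101, so that's the common total.
Column 6 has 6 + 17 + 25 + 2 + 30 + 2 = 82; the blank must be 101 − 82 = 19.
Row 2 has 25 + 17 + 18 + 11 + 1 + 19 = 91; the blank must be 101 − 91 = 10.
Column 7 has 11 + 10 + 2 + 24 + 39 + 17 = 103; the blank must be 101 − 103 = -2.
Row 6 has 31 + 23 + 1 + 21 + 30 − 2 = 104; the blank must be 101 − 104 = -3.
Row 7 has -23 + 22 + 26 + 13 + 2 + 17 = 57; the blank must be 101 − 57 = 44.

y = 44, k = -3, z = -2, x = 10, n = 19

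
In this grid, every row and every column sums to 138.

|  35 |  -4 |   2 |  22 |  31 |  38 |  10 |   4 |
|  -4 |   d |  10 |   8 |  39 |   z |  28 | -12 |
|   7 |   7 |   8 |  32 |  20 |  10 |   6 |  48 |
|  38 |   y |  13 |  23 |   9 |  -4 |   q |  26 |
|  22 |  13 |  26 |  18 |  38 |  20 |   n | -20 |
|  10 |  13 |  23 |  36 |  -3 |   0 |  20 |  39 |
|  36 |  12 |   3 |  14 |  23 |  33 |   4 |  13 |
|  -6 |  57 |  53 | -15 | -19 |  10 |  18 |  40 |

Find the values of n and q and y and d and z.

n = 21, q = 31, y = 2, d = 38, z = 31

The known cells in column 6 total 107, leaving 138 − 107 = 31 for the blank.
The known cells in row 2 total 100, leaving 138 − 100 = 38 for the blank.
The known cells in column 2 total 136, leaving 138 − 136 = 2 for the blank.
The known cells in row 5 total 117, leaving 138 − 117 = 21 for the blank.
The known cells in row 4 total 107, leaving 138 − 107 = 31 for the blank.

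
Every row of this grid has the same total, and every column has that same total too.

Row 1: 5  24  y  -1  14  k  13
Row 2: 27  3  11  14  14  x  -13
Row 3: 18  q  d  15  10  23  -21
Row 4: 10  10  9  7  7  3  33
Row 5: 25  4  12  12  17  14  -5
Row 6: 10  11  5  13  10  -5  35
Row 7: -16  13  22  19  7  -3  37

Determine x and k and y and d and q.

Rows 4 and 5 both sum to 79, so that's the common total.
Column 2 has 24 + 3 + 10 + 4 + 11 + 13 = 65; the blank must be 79 − 65 = 14.
Row 2 has 27 + 3 + 11 + 14 + 14 − 13 = 56; the blank must be 79 − 56 = 23.
Column 6 has 23 + 23 + 3 + 14 − 5 − 3 = 55; the blank must be 79 − 55 = 24.
Row 1 has 5 + 24 − 1 + 14 + 24 + 13 = 79; the blank must be 79 − 79 = 0.
Row 3 has 18 + 14 + 15 + 10 + 23 − 21 = 59; the blank must be 79 − 59 = 20.

x = 23, k = 24, y = 0, d = 20, q = 14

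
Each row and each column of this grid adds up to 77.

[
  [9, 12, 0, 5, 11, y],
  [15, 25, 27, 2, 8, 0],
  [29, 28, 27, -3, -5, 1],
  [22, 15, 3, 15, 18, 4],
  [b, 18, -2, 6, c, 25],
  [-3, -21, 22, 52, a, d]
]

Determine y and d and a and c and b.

Column 1: 9 + 15 + 29 + 22 − 3 = 72, so its missing entry is 77 − 72 = 5.
Row 5: 5 + 18 − 2 + 6 + 25 = 52, so its missing entry is 77 − 52 = 25.
Column 5: 11 + 8 − 5 + 18 + 25 = 57, so its missing entry is 77 − 57 = 20.
Row 6: -3 − 21 + 22 + 52 + 20 = 70, so its missing entry is 77 − 70 = 7.
Row 1: 9 + 12 + 0 + 5 + 11 = 37, so its missing entry is 77 − 37 = 40.

y = 40, d = 7, a = 20, c = 25, b = 5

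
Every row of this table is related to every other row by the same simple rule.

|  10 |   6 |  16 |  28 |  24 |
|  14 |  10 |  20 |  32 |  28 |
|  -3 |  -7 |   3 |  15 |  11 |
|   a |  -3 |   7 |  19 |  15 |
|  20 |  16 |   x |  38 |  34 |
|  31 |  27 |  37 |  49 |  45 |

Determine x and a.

The difference between any two rows is the same in every column — this is an addition table with the headers hidden.
Row 5 minus row 1 is 38 − 28 = 10, so its entry in column 3 is 16 + 10 = 26.
Row 4 minus row 1 is 19 − 28 = -9, so its entry in column 1 is 10 + (-9) = 1.

x = 26, a = 1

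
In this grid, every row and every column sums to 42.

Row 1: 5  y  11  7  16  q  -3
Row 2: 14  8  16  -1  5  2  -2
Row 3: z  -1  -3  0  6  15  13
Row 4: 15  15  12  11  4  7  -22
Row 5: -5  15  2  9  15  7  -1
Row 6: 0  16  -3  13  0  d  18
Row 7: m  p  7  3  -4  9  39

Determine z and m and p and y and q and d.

Row 6: 0 + 16 − 3 + 13 + 0 + 18 = 44, so its missing entry is 42 − 44 = -2.
Row 3: -1 − 3 + 0 + 6 + 15 + 13 = 30, so its missing entry is 42 − 30 = 12.
Column 6: 2 + 15 + 7 + 7 − 2 + 9 = 38, so its missing entry is 42 − 38 = 4.
Row 1: 5 + 11 + 7 + 16 + 4 − 3 = 40, so its missing entry is 42 − 40 = 2.
Column 2: 2 + 8 − 1 + 15 + 15 + 16 = 55, so its missing entry is 42 − 55 = -13.
Row 7: -13 + 7 + 3 − 4 + 9 + 39 = 41, so its missing entry is 42 − 41 = 1.

z = 12, m = 1, p = -13, y = 2, q = 4, d = -2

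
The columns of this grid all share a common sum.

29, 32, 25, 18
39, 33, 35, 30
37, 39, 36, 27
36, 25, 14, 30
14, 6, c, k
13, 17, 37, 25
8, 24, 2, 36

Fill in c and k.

c = 27, k = 10

Column 1 sums to 176 and so does column 2; that's the common total.
In column 3 the known cells total 149, leaving 176 − 149 = 27.
In column 4 the known cells total 166, leaving 176 − 166 = 10.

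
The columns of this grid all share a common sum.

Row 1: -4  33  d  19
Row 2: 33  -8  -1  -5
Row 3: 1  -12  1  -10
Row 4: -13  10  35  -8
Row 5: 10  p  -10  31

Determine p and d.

Columns 1 and 4 both add up to 27, so every column sums to 27.
Column 2: 33 − 8 − 12 + 10 = 23, so the missing entry is 27 − 23 = 4.
Column 3: -1 + 1 + 35 − 10 = 25, so the missing entry is 27 − 25 = 2.

p = 4, d = 2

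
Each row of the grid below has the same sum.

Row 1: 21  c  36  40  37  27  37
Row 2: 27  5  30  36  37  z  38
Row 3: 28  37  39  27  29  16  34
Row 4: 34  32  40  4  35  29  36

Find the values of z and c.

Rows 3 and 4 both add up to 210, so every row sums to 210.
Row 2: 27 + 5 + 30 + 36 + 37 + 38 = 173, so the missing entry is 210 − 173 = 37.
Row 1: 21 + 36 + 40 + 37 + 27 + 37 = 198, so the missing entry is 210 − 198 = 12.

z = 37, c = 12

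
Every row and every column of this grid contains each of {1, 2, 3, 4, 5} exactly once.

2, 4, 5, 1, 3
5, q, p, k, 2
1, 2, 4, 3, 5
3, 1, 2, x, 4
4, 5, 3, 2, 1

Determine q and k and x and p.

q = 3, k = 4, x = 5, p = 1

At (row 2, col 2): column 2 already has {1, 2, 4, 5}, so the value is 3.
Cell (2,3): column 3 already has {2, 3, 4, 5} → 1.
Cell (2,4): row 2 already has {1, 2, 3, 5} → 4.
Cell (4,4): row 4 already has {1, 2, 3, 4} → 5.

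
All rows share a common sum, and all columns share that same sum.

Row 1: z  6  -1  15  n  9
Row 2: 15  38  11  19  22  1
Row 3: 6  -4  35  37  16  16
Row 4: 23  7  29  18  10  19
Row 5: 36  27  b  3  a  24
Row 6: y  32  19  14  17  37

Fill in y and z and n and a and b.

y = -13, z = 39, n = 38, a = 3, b = 13

Rows 2 and 3 both sum to 106, so that's the common total.
Column 3 has -1 + 11 + 35 + 29 + 19 = 93; the blank must be 106 − 93 = 13.
Row 5 has 36 + 27 + 13 + 3 + 24 = 103; the blank must be 106 − 103 = 3.
Column 5 has 22 + 16 + 10 + 3 + 17 = 68; the blank must be 106 − 68 = 38.
Row 1 has 6 − 1 + 15 + 38 + 9 = 67; the blank must be 106 − 67 = 39.
Row 6 has 32 + 19 + 14 + 17 + 37 = 119; the blank must be 106 − 119 = -13.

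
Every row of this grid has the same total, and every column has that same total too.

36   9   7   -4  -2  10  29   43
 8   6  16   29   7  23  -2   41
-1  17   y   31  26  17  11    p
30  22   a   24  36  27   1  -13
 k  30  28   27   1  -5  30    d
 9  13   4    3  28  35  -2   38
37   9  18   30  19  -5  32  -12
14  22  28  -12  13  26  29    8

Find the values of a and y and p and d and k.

a = 1, y = 26, p = 1, d = 22, k = -5

Rows 1 and 2 both sum to 128, so that's the common total.
The known cells in column 1 total 133, leaving 128 − 133 = -5 for the blank.
The known cells in row 4 total 127, leaving 128 − 127 = 1 for the blank.
The known cells in column 3 total 102, leaving 128 − 102 = 26 for the blank.
The known cells in row 3 total 127, leaving 128 − 127 = 1 for the blank.
The known cells in row 5 total 106, leaving 128 − 106 = 22 for the blank.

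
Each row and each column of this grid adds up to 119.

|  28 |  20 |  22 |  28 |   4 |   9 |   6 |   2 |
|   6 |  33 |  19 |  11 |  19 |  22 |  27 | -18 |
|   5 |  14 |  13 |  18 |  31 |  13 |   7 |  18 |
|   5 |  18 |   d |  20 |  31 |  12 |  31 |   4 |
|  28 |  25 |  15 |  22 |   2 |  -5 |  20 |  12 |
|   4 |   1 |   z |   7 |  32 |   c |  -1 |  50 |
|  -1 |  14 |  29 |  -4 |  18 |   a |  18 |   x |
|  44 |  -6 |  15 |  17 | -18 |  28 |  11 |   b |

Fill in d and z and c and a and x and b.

d = -2, z = 8, c = 18, a = 22, x = 23, b = 28

Row 8 has 44 − 6 + 15 + 17 − 18 + 28 + 11 = 91; the blank must be 119 − 91 = 28.
Column 8 has 2 − 18 + 18 + 4 + 12 + 50 + 28 = 96; the blank must be 119 − 96 = 23.
Row 7 has -1 + 14 + 29 − 4 + 18 + 18 + 23 = 97; the blank must be 119 − 97 = 22.
Column 6 has 9 + 22 + 13 + 12 − 5 + 22 + 28 = 101; the blank must be 119 − 101 = 18.
Row 4 has 5 + 18 + 20 + 31 + 12 + 31 + 4 = 121; the blank must be 119 − 121 = -2.
Row 6 has 4 + 1 + 7 + 32 + 18 − 1 + 50 = 111; the blank must be 119 − 111 = 8.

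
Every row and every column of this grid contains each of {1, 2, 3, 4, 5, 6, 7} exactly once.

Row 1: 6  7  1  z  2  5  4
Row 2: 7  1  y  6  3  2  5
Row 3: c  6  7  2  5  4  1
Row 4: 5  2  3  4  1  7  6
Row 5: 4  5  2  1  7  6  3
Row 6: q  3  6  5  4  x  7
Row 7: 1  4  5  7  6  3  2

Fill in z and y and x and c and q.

z = 3, y = 4, x = 1, c = 3, q = 2

At (row 2, col 3): row 2 already has {1, 2, 3, 5, 6, 7}, so the value is 4.
For row 6, column 6: column 6 already has {2, 3, 4, 5, 6, 7}; that leaves 1.
For row 1, column 4: row 1 already has {1, 2, 4, 5, 6, 7}; that leaves 3.
At (row 3, col 1): row 3 already has {1, 2, 4, 5, 6, 7}, so the value is 3.
At (row 6, col 1): row 6 already has {1, 3, 4, 5, 6, 7}, so the value is 2.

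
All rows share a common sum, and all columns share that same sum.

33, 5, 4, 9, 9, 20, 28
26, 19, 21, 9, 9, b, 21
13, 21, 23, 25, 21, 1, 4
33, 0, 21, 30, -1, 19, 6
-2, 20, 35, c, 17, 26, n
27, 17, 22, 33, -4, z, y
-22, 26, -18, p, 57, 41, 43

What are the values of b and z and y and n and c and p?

b = 3, z = -2, y = 15, n = -9, c = 21, p = -19

Rows 1 and 3 both sum to 108, so that's the common total.
The known cells in row 2 total 105, leaving 108 − 105 = 3 for the blank.
The known cells in column 6 total 110, leaving 108 − 110 = -2 for the blank.
The known cells in row 6 total 93, leaving 108 − 93 = 15 for the blank.
The known cells in column 7 total 117, leaving 108 − 117 = -9 for the blank.
The known cells in row 5 total 87, leaving 108 − 87 = 21 for the blank.
The known cells in row 7 total 127, leaving 108 − 127 = -19 for the blank.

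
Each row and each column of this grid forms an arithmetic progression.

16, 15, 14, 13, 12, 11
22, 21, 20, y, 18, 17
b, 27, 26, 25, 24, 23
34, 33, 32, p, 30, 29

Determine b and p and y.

b = 28, p = 31, y = 19

Along each row the entries change by -1 per step; down each column they change by 6.
Row 3: from 27 at column 2, stepping by -1 to column 1 gives 28.
Row 4: from 34 at column 1, stepping by -1 to column 4 gives 31.
Row 2: from 22 at column 1, stepping by -1 to column 4 gives 19.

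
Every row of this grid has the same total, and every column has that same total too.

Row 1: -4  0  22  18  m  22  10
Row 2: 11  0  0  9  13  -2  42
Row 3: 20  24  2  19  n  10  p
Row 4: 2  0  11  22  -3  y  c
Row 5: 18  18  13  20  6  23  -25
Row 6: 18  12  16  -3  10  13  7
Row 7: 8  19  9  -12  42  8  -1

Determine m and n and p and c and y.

m = 5, n = 0, p = -2, c = 42, y = -1

Rows 2 and 5 both sum to 73, so that's the common total.
The known cells in row 1 total 68, leaving 73 − 68 = 5 for the blank.
The known cells in column 5 total 73, leaving 73 − 73 = 0 for the blank.
The known cells in row 3 total 75, leaving 73 − 75 = -2 for the blank.
The known cells in column 7 total 31, leaving 73 − 31 = 42 for the blank.
The known cells in row 4 total 74, leaving 73 − 74 = -1 for the blank.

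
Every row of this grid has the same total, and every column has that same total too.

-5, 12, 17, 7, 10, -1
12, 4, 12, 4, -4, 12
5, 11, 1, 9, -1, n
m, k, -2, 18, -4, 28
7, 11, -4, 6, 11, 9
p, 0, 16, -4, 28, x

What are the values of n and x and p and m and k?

Rows 1 and 2 both sum to 40, so that's the common total.
Column 2: 12 + 4 + 11 + 11 + 0 = 38, so its missing entry is 40 − 38 = 2.
Row 4: 2 − 2 + 18 − 4 + 28 = 42, so its missing entry is 40 − 42 = -2.
Column 1: -5 + 12 + 5 − 2 + 7 = 17, so its missing entry is 40 − 17 = 23.
Row 6: 23 + 0 + 16 − 4 + 28 = 63, so its missing entry is 40 − 63 = -23.
Row 3: 5 + 11 + 1 + 9 − 1 = 25, so its missing entry is 40 − 25 = 15.

n = 15, x = -23, p = 23, m = -2, k = 2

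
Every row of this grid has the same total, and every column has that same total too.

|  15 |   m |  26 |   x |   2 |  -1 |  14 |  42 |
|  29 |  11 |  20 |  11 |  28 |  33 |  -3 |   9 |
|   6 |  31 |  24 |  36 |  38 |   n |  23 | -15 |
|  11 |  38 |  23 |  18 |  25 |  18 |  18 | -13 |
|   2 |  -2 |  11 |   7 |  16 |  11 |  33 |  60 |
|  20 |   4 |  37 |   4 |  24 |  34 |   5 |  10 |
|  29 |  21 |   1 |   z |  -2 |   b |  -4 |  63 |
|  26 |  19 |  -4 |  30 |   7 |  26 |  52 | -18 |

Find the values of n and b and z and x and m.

n = -5, b = 22, z = 8, x = 24, m = 16

Rows 2 and 4 both sum to 138, so that's the common total.
The known cells in column 2 total 122, leaving 138 − 122 = 16 for the blank.
The known cells in row 1 total 114, leaving 138 − 114 = 24 for the blank.
The known cells in column 4 total 130, leaving 138 − 130 = 8 for the blank.
The known cells in row 7 total 116, leaving 138 − 116 = 22 for the blank.
The known cells in row 3 total 143, leaving 138 − 143 = -5 for the blank.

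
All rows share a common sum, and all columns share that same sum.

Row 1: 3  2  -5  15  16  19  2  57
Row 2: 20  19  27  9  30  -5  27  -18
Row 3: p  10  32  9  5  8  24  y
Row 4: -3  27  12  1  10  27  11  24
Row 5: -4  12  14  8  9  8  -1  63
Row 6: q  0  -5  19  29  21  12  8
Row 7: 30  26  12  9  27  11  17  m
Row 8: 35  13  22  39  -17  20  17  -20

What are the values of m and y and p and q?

Rows 1 and 2 both sum to 109, so that's the common total.
Row 7 has 30 + 26 + 12 + 9 + 27 + 11 + 17 = 132; the blank must be 109 − 132 = -23.
Row 6 has 0 − 5 + 19 + 29 + 21 + 12 + 8 = 84; the blank must be 109 − 84 = 25.
Column 1 has 3 + 20 − 3 − 4 + 25 + 30 + 35 = 106; the blank must be 109 − 106 = 3.
Row 3 has 3 + 10 + 32 + 9 + 5 + 8 + 24 = 91; the blank must be 109 − 91 = 18.

m = -23, y = 18, p = 3, q = 25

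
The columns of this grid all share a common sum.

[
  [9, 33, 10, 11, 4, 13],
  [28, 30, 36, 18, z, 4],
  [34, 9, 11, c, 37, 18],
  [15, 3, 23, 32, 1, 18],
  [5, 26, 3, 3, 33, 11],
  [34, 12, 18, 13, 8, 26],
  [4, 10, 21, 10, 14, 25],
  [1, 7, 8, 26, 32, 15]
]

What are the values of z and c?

z = 1, c = 17

Columns 1 and 6 both add up to 130, so every column sums to 130.
Column 5: 4 + 37 + 1 + 33 + 8 + 14 + 32 = 129, so the missing entry is 130 − 129 = 1.
Column 4: 11 + 18 + 32 + 3 + 13 + 10 + 26 = 113, so the missing entry is 130 − 113 = 17.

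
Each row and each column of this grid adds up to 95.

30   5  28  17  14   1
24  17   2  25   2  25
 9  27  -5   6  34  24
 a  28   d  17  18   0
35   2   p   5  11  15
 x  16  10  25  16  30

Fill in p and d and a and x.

p = 27, d = 33, a = -1, x = -2

The known cells in row 6 total 97, leaving 95 − 97 = -2 for the blank.
The known cells in row 5 total 68, leaving 95 − 68 = 27 for the blank.
The known cells in column 3 total 62, leaving 95 − 62 = 33 for the blank.
The known cells in row 4 total 96, leaving 95 − 96 = -1 for the blank.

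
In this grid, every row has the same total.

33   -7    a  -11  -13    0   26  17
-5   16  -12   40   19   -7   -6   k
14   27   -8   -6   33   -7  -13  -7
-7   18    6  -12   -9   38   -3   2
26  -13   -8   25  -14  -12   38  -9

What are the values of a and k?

Rows 4 and 5 both add up to 33, so every row sums to 33.
Row 1: 33 − 7 − 11 − 13 + 0 + 26 + 17 = 45, so the missing entry is 33 − 45 = -12.
Row 2: -5 + 16 − 12 + 40 + 19 − 7 − 6 = 45, so the missing entry is 33 − 45 = -12.

a = -12, k = -12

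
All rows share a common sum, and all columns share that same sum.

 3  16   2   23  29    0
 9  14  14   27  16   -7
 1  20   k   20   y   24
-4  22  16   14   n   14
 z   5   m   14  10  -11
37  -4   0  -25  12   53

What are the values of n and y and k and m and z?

n = 11, y = -5, k = 13, m = 28, z = 27

Rows 1 and 2 both sum to 73, so that's the common total.
The known cells in column 1 total 46, leaving 73 − 46 = 27 for the blank.
The known cells in row 4 total 62, leaving 73 − 62 = 11 for the blank.
The known cells in column 5 total 78, leaving 73 − 78 = -5 for the blank.
The known cells in row 5 total 45, leaving 73 − 45 = 28 for the blank.
The known cells in row 3 total 60, leaving 73 − 60 = 13 for the blank.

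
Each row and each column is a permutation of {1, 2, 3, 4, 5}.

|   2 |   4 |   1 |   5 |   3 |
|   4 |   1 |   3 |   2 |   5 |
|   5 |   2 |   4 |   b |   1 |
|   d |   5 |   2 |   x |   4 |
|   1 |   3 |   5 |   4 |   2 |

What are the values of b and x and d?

b = 3, x = 1, d = 3

For row 3, column 4: row 3 already has {1, 2, 4, 5}; that leaves 3.
Cell (4,4): column 4 already has {2, 3, 4, 5} → 1.
Cell (4,1): row 4 already has {1, 2, 4, 5} → 3.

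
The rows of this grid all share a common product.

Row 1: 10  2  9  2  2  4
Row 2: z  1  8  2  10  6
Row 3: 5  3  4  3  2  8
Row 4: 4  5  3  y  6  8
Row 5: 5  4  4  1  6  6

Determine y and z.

Rows 3 and 5 each multiply to 2880, so every row has product 2880.
Row 4: 4×5×3×6×8 = 2880, so the missing entry is 2880 ÷ 2880 = 1.
Row 2: 1×8×2×10×6 = 960, so the missing entry is 2880 ÷ 960 = 3.

y = 1, z = 3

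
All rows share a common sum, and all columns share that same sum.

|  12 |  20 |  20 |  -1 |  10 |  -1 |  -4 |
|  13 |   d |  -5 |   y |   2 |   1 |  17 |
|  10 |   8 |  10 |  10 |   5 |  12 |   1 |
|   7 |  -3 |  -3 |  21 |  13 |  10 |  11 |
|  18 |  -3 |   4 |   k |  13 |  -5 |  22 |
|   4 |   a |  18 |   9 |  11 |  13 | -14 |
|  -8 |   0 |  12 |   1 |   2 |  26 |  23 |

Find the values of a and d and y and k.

Rows 1 and 3 both sum to 56, so that's the common total.
The known cells in row 6 total 41, leaving 56 − 41 = 15 for the blank.
The known cells in column 2 total 37, leaving 56 − 37 = 19 for the blank.
The known cells in row 2 total 47, leaving 56 − 47 = 9 for the blank.
The known cells in row 5 total 49, leaving 56 − 49 = 7 for the blank.

a = 15, d = 19, y = 9, k = 7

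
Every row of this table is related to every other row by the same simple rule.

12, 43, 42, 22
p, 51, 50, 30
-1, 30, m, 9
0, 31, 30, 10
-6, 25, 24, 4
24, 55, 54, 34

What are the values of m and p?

m = 29, p = 20

The difference between any two rows is the same in every column — this is an addition table with the headers hidden.
Row 3 minus row 1 is 9 − 22 = -13, so its entry in column 3 is 42 + (-13) = 29.
Row 2 minus row 1 is 30 − 22 = 8, so its entry in column 1 is 12 + 8 = 20.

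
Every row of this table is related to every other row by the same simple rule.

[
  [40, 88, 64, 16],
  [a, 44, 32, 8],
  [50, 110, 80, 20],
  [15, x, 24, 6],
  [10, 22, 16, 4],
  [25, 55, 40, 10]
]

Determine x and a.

x = 33, a = 20

Each row is a constant multiple of every other row — this is a multiplication table with the headers hidden.
Row 4 is 24/64 = 3/8 times row 1, so its entry in column 2 is 88 × 3/8 = 33.
Row 2 is 32/64 = 1/2 times row 1, so its entry in column 1 is 40 × 1/2 = 20.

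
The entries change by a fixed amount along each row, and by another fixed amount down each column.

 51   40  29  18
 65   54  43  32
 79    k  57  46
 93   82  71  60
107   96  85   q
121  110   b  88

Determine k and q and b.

Along each row the entries change by -11 per step; down each column they change by 14.
Row 3: from 79 at column 1, stepping by -11 to column 2 gives 68.
Row 5: from 107 at column 1, stepping by -11 to column 4 gives 74.
Row 6: from 121 at column 1, stepping by -11 to column 3 gives 99.

k = 68, q = 74, b = 99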